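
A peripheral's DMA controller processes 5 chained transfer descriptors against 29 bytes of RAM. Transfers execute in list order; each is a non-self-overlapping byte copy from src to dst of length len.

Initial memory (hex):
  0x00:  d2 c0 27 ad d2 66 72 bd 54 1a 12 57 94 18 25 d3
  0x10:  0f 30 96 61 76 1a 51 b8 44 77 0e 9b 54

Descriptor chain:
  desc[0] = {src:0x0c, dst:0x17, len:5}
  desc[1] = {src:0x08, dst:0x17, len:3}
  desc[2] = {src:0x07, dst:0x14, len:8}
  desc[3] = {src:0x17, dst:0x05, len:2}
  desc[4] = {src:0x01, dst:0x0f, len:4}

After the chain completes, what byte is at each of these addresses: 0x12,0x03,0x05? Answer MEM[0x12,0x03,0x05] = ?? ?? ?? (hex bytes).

#0 dst[0x17+5] := {0x94,0x18,0x25,0xd3,0x0f}
#1 dst[0x17+3] := {0x54,0x1a,0x12}
#2 dst[0x14+8] := {0xbd,0x54,0x1a,0x12,0x57,0x94,0x18,0x25}
#3 dst[0x05+2] := {0x12,0x57}
#4 dst[0x0f+4] := {0xc0,0x27,0xad,0xd2}
query mem[0x12]=0xd2, mem[0x03]=0xad, mem[0x05]=0x12

MEM[0x12,0x03,0x05] = d2 ad 12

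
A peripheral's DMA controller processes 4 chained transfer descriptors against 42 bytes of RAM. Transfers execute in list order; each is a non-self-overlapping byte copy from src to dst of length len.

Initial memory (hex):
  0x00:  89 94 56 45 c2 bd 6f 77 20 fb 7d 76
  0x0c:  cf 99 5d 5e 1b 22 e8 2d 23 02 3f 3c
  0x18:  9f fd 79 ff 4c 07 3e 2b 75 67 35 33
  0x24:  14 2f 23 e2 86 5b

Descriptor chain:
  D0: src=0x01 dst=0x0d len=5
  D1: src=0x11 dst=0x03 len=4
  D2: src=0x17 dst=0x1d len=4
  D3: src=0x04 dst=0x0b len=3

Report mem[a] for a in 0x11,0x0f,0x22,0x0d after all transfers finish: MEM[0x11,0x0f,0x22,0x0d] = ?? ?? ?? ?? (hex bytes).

MEM[0x11,0x0f,0x22,0x0d] = bd 45 35 23

D0: mem[0x0d..0x11] <- [94 56 45 c2 bd]
D1: mem[0x03..0x06] <- [bd e8 2d 23]
D2: mem[0x1d..0x20] <- [3c 9f fd 79]
D3: mem[0x0b..0x0d] <- [e8 2d 23]
query mem[0x11]=0xbd, mem[0x0f]=0x45, mem[0x22]=0x35, mem[0x0d]=0x23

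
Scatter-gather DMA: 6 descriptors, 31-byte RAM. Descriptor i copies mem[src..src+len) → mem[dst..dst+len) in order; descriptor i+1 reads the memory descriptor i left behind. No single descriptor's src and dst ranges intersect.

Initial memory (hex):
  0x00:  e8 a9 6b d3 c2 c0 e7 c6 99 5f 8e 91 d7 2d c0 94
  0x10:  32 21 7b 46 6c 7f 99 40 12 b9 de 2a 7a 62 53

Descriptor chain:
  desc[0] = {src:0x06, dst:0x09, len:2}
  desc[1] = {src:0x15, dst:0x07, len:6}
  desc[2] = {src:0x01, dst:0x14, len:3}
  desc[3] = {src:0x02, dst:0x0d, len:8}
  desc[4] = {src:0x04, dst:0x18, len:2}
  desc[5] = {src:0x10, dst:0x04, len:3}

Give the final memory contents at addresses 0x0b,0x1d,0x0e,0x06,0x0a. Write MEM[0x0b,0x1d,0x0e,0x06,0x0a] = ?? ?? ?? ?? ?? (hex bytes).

MEM[0x0b,0x1d,0x0e,0x06,0x0a] = b9 62 d3 7f 12

#0 dst[0x09+2] := {0xe7,0xc6}
#1 dst[0x07+6] := {0x7f,0x99,0x40,0x12,0xb9,0xde}
#2 dst[0x14+3] := {0xa9,0x6b,0xd3}
#3 dst[0x0d+8] := {0x6b,0xd3,0xc2,0xc0,0xe7,0x7f,0x99,0x40}
#4 dst[0x18+2] := {0xc2,0xc0}
#5 dst[0x04+3] := {0xc0,0xe7,0x7f}
query mem[0x0b]=0xb9, mem[0x1d]=0x62, mem[0x0e]=0xd3, mem[0x06]=0x7f, mem[0x0a]=0x12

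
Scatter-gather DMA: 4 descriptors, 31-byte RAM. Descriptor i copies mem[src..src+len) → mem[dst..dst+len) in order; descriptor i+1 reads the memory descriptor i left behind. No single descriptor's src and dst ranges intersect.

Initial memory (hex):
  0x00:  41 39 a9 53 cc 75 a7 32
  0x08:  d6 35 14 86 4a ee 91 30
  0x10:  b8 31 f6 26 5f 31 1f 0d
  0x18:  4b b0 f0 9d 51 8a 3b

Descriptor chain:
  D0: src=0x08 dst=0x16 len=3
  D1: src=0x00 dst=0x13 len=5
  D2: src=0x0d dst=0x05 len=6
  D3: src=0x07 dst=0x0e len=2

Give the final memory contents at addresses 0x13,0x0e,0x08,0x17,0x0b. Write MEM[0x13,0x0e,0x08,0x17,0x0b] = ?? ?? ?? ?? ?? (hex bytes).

#0 dst[0x16+3] := {0xd6,0x35,0x14}
#1 dst[0x13+5] := {0x41,0x39,0xa9,0x53,0xcc}
#2 dst[0x05+6] := {0xee,0x91,0x30,0xb8,0x31,0xf6}
#3 dst[0x0e+2] := {0x30,0xb8}
query mem[0x13]=0x41, mem[0x0e]=0x30, mem[0x08]=0xb8, mem[0x17]=0xcc, mem[0x0b]=0x86

MEM[0x13,0x0e,0x08,0x17,0x0b] = 41 30 b8 cc 86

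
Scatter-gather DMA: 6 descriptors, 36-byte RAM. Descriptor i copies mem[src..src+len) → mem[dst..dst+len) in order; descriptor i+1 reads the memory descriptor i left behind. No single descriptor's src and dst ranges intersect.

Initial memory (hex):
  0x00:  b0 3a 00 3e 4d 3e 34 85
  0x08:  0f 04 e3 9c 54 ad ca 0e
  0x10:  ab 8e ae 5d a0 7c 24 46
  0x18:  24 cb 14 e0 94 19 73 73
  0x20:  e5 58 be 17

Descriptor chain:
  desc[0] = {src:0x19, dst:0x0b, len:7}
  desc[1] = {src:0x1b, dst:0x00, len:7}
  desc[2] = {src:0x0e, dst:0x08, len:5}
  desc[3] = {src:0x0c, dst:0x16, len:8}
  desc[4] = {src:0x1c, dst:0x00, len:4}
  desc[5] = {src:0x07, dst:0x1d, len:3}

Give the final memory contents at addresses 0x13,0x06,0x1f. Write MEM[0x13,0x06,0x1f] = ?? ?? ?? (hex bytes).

#0 dst[0x0b+7] := {0xcb,0x14,0xe0,0x94,0x19,0x73,0x73}
#1 dst[0x00+7] := {0xe0,0x94,0x19,0x73,0x73,0xe5,0x58}
#2 dst[0x08+5] := {0x94,0x19,0x73,0x73,0xae}
#3 dst[0x16+8] := {0xae,0xe0,0x94,0x19,0x73,0x73,0xae,0x5d}
#4 dst[0x00+4] := {0xae,0x5d,0x73,0x73}
#5 dst[0x1d+3] := {0x85,0x94,0x19}
query mem[0x13]=0x5d, mem[0x06]=0x58, mem[0x1f]=0x19

MEM[0x13,0x06,0x1f] = 5d 58 19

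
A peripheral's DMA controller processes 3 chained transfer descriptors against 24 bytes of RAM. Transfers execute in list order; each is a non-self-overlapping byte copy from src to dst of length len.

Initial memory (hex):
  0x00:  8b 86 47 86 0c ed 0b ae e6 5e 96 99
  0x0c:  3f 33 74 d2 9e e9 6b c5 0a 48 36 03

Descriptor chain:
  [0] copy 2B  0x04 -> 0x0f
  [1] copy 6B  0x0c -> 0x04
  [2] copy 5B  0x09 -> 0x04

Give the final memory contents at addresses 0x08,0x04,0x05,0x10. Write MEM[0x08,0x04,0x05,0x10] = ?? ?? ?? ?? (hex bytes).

  after D0: wrote 2B at 0x0f = 0ced
  after D1: wrote 6B at 0x04 = 3f33740cede9
  after D2: wrote 5B at 0x04 = e996993f33
query mem[0x08]=0x33, mem[0x04]=0xe9, mem[0x05]=0x96, mem[0x10]=0xed

MEM[0x08,0x04,0x05,0x10] = 33 e9 96 ed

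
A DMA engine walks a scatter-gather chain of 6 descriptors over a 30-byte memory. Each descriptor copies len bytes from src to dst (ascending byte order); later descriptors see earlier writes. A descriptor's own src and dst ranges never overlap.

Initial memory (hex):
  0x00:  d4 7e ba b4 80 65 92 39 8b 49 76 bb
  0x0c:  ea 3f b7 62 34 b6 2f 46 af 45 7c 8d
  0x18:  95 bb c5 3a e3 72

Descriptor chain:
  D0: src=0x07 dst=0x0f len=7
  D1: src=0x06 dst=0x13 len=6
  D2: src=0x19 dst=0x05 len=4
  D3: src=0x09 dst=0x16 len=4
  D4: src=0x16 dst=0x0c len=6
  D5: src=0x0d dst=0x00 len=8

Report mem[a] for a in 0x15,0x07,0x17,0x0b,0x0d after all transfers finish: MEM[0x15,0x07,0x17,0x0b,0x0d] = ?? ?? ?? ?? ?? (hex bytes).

D0: mem[0x0f..0x15] <- [39 8b 49 76 bb ea 3f]
D1: mem[0x13..0x18] <- [92 39 8b 49 76 bb]
D2: mem[0x05..0x08] <- [bb c5 3a e3]
D3: mem[0x16..0x19] <- [49 76 bb ea]
D4: mem[0x0c..0x11] <- [49 76 bb ea c5 3a]
D5: mem[0x00..0x07] <- [76 bb ea c5 3a 76 92 39]
query mem[0x15]=0x8b, mem[0x07]=0x39, mem[0x17]=0x76, mem[0x0b]=0xbb, mem[0x0d]=0x76

MEM[0x15,0x07,0x17,0x0b,0x0d] = 8b 39 76 bb 76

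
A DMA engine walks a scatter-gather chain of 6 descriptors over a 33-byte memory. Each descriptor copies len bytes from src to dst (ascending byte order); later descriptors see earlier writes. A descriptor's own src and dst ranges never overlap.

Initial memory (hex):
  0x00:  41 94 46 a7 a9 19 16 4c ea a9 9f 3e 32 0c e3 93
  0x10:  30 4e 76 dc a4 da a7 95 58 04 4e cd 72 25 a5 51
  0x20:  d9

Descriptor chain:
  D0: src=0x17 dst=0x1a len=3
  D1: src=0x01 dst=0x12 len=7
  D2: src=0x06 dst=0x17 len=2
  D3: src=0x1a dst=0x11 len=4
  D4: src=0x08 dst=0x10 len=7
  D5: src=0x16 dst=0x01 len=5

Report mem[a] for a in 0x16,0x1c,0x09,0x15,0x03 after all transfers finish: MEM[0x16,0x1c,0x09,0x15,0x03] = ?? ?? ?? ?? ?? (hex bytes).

MEM[0x16,0x1c,0x09,0x15,0x03] = e3 04 a9 0c 4c

#0 dst[0x1a+3] := {0x95,0x58,0x04}
#1 dst[0x12+7] := {0x94,0x46,0xa7,0xa9,0x19,0x16,0x4c}
#2 dst[0x17+2] := {0x16,0x4c}
#3 dst[0x11+4] := {0x95,0x58,0x04,0x25}
#4 dst[0x10+7] := {0xea,0xa9,0x9f,0x3e,0x32,0x0c,0xe3}
#5 dst[0x01+5] := {0xe3,0x16,0x4c,0x04,0x95}
query mem[0x16]=0xe3, mem[0x1c]=0x04, mem[0x09]=0xa9, mem[0x15]=0x0c, mem[0x03]=0x4c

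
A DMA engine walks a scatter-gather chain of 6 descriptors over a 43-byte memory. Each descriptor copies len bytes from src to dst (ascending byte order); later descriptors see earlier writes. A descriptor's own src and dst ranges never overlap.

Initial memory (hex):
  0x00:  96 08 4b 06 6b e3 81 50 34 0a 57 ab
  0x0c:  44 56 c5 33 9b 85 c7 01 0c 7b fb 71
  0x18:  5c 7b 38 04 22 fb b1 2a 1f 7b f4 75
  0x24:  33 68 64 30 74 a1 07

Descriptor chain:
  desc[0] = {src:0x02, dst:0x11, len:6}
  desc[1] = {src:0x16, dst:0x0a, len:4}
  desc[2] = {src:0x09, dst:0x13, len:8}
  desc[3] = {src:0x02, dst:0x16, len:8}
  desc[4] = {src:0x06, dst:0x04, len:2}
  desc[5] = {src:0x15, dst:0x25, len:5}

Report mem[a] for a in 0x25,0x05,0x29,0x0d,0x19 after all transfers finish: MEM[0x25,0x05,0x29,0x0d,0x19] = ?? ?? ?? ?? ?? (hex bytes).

D0: mem[0x11..0x16] <- [4b 06 6b e3 81 50]
D1: mem[0x0a..0x0d] <- [50 71 5c 7b]
D2: mem[0x13..0x1a] <- [0a 50 71 5c 7b c5 33 9b]
D3: mem[0x16..0x1d] <- [4b 06 6b e3 81 50 34 0a]
D4: mem[0x04..0x05] <- [81 50]
D5: mem[0x25..0x29] <- [71 4b 06 6b e3]
query mem[0x25]=0x71, mem[0x05]=0x50, mem[0x29]=0xe3, mem[0x0d]=0x7b, mem[0x19]=0xe3

MEM[0x25,0x05,0x29,0x0d,0x19] = 71 50 e3 7b e3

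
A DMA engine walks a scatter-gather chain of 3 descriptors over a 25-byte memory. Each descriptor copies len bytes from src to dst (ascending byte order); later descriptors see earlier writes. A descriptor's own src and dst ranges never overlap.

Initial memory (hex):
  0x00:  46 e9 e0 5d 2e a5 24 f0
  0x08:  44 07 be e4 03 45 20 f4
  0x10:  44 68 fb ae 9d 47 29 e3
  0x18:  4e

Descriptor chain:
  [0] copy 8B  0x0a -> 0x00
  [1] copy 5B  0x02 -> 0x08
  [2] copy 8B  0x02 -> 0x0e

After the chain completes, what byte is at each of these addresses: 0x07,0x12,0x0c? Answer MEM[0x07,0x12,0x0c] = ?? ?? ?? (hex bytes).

MEM[0x07,0x12,0x0c] = 68 44 44

  after D0: wrote 8B at 0x00 = bee4034520f44468
  after D1: wrote 5B at 0x08 = 034520f444
  after D2: wrote 8B at 0x0e = 034520f444680345
query mem[0x07]=0x68, mem[0x12]=0x44, mem[0x0c]=0x44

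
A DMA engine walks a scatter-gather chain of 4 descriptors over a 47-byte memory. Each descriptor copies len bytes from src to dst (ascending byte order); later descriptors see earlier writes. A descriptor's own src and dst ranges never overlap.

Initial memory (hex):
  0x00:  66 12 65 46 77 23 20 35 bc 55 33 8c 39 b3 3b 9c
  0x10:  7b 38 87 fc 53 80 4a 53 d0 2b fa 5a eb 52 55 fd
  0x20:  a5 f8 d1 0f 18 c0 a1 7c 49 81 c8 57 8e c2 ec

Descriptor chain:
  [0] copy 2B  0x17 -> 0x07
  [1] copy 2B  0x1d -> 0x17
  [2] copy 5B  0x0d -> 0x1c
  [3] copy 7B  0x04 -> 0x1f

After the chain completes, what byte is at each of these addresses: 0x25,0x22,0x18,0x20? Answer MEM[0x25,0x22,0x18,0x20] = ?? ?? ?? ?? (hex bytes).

MEM[0x25,0x22,0x18,0x20] = 33 53 55 23

  after D0: wrote 2B at 0x07 = 53d0
  after D1: wrote 2B at 0x17 = 5255
  after D2: wrote 5B at 0x1c = b33b9c7b38
  after D3: wrote 7B at 0x1f = 77232053d05533
query mem[0x25]=0x33, mem[0x22]=0x53, mem[0x18]=0x55, mem[0x20]=0x23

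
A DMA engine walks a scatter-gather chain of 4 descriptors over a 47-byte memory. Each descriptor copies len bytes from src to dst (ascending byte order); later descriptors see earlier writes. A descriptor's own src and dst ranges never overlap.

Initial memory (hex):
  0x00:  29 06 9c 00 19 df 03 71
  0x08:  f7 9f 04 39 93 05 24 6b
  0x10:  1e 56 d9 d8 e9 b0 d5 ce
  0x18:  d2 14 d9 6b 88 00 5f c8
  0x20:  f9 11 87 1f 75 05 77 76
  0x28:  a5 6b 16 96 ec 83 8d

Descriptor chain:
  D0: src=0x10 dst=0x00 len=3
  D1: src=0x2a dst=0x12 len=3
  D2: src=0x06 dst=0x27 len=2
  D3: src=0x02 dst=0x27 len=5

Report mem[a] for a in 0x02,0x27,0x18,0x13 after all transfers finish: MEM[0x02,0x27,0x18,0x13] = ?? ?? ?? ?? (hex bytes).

  after D0: wrote 3B at 0x00 = 1e56d9
  after D1: wrote 3B at 0x12 = 1696ec
  after D2: wrote 2B at 0x27 = 0371
  after D3: wrote 5B at 0x27 = d90019df03
query mem[0x02]=0xd9, mem[0x27]=0xd9, mem[0x18]=0xd2, mem[0x13]=0x96

MEM[0x02,0x27,0x18,0x13] = d9 d9 d2 96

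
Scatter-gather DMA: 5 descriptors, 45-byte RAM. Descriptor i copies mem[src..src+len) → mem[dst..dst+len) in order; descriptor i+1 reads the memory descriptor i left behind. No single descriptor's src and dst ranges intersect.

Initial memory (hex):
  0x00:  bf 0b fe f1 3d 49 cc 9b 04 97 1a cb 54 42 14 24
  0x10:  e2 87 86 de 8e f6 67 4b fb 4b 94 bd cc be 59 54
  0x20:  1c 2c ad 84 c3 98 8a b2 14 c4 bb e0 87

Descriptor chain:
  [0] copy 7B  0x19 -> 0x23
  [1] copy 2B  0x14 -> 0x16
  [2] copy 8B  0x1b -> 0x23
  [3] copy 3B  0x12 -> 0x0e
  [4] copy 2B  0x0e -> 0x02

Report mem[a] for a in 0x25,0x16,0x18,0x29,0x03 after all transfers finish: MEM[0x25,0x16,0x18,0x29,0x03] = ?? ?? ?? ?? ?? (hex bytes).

MEM[0x25,0x16,0x18,0x29,0x03] = be 8e fb 2c de

  after D0: wrote 7B at 0x23 = 4b94bdccbe5954
  after D1: wrote 2B at 0x16 = 8ef6
  after D2: wrote 8B at 0x23 = bdccbe59541c2cad
  after D3: wrote 3B at 0x0e = 86de8e
  after D4: wrote 2B at 0x02 = 86de
query mem[0x25]=0xbe, mem[0x16]=0x8e, mem[0x18]=0xfb, mem[0x29]=0x2c, mem[0x03]=0xde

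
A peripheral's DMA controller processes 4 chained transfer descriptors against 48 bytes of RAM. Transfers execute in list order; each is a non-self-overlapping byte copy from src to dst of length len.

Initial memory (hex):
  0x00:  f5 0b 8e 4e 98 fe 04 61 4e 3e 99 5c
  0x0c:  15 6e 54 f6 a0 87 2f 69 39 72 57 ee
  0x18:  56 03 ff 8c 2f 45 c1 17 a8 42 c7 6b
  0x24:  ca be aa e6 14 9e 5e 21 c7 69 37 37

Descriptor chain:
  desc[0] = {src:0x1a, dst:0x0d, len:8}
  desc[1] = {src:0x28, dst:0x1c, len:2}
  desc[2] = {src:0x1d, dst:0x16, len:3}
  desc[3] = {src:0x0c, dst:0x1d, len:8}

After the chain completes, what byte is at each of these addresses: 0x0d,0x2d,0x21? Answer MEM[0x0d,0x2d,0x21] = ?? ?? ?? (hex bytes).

MEM[0x0d,0x2d,0x21] = ff 69 45

D0: mem[0x0d..0x14] <- [ff 8c 2f 45 c1 17 a8 42]
D1: mem[0x1c..0x1d] <- [14 9e]
D2: mem[0x16..0x18] <- [9e c1 17]
D3: mem[0x1d..0x24] <- [15 ff 8c 2f 45 c1 17 a8]
query mem[0x0d]=0xff, mem[0x2d]=0x69, mem[0x21]=0x45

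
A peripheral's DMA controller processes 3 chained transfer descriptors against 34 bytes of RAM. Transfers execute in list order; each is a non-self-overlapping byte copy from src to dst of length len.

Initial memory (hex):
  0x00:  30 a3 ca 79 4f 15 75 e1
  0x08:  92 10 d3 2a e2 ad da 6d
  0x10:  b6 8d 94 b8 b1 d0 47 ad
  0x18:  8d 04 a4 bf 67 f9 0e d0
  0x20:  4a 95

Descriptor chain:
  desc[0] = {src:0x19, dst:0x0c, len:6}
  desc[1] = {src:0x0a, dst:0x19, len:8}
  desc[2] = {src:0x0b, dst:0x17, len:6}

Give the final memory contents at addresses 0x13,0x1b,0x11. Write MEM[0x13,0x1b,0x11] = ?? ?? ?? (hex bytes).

MEM[0x13,0x1b,0x11] = b8 67 0e

#0 dst[0x0c+6] := {0x04,0xa4,0xbf,0x67,0xf9,0x0e}
#1 dst[0x19+8] := {0xd3,0x2a,0x04,0xa4,0xbf,0x67,0xf9,0x0e}
#2 dst[0x17+6] := {0x2a,0x04,0xa4,0xbf,0x67,0xf9}
query mem[0x13]=0xb8, mem[0x1b]=0x67, mem[0x11]=0x0e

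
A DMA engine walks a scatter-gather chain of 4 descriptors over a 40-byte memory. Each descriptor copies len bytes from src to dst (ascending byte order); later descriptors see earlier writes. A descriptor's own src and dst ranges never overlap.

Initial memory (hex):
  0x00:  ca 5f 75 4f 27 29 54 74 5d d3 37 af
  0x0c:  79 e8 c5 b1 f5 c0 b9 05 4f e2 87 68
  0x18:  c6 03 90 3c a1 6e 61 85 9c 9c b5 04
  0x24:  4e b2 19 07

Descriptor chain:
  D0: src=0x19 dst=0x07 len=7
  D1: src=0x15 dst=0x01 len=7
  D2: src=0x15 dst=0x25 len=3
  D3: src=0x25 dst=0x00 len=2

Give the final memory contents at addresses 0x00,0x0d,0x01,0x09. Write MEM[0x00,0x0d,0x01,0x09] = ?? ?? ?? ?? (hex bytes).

#0 dst[0x07+7] := {0x03,0x90,0x3c,0xa1,0x6e,0x61,0x85}
#1 dst[0x01+7] := {0xe2,0x87,0x68,0xc6,0x03,0x90,0x3c}
#2 dst[0x25+3] := {0xe2,0x87,0x68}
#3 dst[0x00+2] := {0xe2,0x87}
query mem[0x00]=0xe2, mem[0x0d]=0x85, mem[0x01]=0x87, mem[0x09]=0x3c

MEM[0x00,0x0d,0x01,0x09] = e2 85 87 3c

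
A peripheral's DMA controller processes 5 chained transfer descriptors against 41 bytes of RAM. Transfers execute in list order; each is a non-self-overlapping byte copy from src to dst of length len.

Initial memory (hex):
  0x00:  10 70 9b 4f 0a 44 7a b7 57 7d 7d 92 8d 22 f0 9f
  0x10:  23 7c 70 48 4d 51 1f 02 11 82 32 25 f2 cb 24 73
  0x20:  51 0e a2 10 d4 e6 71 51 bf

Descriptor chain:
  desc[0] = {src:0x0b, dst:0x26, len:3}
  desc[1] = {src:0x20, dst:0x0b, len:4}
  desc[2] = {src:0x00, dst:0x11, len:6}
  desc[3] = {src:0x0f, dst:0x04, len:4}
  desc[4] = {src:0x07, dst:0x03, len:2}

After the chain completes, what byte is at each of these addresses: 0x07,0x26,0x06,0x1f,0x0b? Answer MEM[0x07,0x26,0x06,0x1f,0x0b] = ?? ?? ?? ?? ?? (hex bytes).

MEM[0x07,0x26,0x06,0x1f,0x0b] = 70 92 10 73 51

D0: mem[0x26..0x28] <- [92 8d 22]
D1: mem[0x0b..0x0e] <- [51 0e a2 10]
D2: mem[0x11..0x16] <- [10 70 9b 4f 0a 44]
D3: mem[0x04..0x07] <- [9f 23 10 70]
D4: mem[0x03..0x04] <- [70 57]
query mem[0x07]=0x70, mem[0x26]=0x92, mem[0x06]=0x10, mem[0x1f]=0x73, mem[0x0b]=0x51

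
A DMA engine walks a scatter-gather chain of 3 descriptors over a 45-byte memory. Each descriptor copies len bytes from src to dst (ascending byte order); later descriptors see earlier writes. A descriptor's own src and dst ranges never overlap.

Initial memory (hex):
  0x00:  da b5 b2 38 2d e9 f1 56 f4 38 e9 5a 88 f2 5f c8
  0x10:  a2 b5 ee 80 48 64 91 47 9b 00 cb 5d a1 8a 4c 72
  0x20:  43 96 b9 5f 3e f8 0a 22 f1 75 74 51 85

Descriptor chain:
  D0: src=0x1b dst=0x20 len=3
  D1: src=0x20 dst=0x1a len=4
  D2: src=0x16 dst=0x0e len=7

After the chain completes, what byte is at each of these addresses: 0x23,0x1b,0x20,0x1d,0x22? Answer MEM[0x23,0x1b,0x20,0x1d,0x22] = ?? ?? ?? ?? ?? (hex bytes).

MEM[0x23,0x1b,0x20,0x1d,0x22] = 5f a1 5d 5f 8a

  after D0: wrote 3B at 0x20 = 5da18a
  after D1: wrote 4B at 0x1a = 5da18a5f
  after D2: wrote 7B at 0x0e = 91479b005da18a
query mem[0x23]=0x5f, mem[0x1b]=0xa1, mem[0x20]=0x5d, mem[0x1d]=0x5f, mem[0x22]=0x8a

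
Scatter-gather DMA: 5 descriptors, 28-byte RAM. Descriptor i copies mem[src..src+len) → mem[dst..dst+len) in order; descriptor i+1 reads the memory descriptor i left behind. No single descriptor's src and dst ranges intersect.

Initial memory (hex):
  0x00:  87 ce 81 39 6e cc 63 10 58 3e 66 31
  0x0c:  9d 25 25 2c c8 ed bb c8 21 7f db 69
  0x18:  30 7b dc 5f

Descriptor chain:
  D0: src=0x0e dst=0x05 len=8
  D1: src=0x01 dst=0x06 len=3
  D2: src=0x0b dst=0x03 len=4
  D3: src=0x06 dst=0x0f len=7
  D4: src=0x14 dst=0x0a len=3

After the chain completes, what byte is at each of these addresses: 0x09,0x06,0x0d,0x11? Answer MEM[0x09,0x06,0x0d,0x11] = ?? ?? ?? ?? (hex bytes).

D0: mem[0x05..0x0c] <- [25 2c c8 ed bb c8 21 7f]
D1: mem[0x06..0x08] <- [ce 81 39]
D2: mem[0x03..0x06] <- [21 7f 25 25]
D3: mem[0x0f..0x15] <- [25 81 39 bb c8 21 7f]
D4: mem[0x0a..0x0c] <- [21 7f db]
query mem[0x09]=0xbb, mem[0x06]=0x25, mem[0x0d]=0x25, mem[0x11]=0x39

MEM[0x09,0x06,0x0d,0x11] = bb 25 25 39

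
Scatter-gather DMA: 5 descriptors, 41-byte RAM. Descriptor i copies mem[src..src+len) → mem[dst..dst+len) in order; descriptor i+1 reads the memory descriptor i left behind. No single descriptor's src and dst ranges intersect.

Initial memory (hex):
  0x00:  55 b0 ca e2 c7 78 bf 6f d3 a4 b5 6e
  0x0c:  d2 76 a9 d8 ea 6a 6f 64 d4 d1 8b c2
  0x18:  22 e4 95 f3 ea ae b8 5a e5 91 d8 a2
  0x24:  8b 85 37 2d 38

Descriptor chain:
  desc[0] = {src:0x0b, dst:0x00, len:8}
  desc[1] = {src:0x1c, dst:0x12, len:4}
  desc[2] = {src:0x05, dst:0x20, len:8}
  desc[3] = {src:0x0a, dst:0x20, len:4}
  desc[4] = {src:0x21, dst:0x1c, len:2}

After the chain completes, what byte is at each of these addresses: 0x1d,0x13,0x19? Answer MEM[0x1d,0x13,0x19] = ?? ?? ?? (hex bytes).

D0: mem[0x00..0x07] <- [6e d2 76 a9 d8 ea 6a 6f]
D1: mem[0x12..0x15] <- [ea ae b8 5a]
D2: mem[0x20..0x27] <- [ea 6a 6f d3 a4 b5 6e d2]
D3: mem[0x20..0x23] <- [b5 6e d2 76]
D4: mem[0x1c..0x1d] <- [6e d2]
query mem[0x1d]=0xd2, mem[0x13]=0xae, mem[0x19]=0xe4

MEM[0x1d,0x13,0x19] = d2 ae e4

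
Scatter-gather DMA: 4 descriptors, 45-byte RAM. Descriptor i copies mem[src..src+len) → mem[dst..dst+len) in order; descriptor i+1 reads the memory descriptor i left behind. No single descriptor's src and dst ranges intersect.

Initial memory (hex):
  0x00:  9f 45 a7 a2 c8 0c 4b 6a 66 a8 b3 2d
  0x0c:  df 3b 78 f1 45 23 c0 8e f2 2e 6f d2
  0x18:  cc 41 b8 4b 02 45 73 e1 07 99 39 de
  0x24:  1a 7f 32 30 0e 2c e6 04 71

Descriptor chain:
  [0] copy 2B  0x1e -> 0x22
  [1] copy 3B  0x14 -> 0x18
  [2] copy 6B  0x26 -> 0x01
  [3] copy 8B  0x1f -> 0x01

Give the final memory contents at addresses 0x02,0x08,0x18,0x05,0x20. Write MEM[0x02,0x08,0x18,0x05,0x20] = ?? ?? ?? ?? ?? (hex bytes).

MEM[0x02,0x08,0x18,0x05,0x20] = 07 32 f2 e1 07

[0] 0x1e->0x22 len=2 : 73 e1
[1] 0x14->0x18 len=3 : f2 2e 6f
[2] 0x26->0x01 len=6 : 32 30 0e 2c e6 04
[3] 0x1f->0x01 len=8 : e1 07 99 73 e1 1a 7f 32
query mem[0x02]=0x07, mem[0x08]=0x32, mem[0x18]=0xf2, mem[0x05]=0xe1, mem[0x20]=0x07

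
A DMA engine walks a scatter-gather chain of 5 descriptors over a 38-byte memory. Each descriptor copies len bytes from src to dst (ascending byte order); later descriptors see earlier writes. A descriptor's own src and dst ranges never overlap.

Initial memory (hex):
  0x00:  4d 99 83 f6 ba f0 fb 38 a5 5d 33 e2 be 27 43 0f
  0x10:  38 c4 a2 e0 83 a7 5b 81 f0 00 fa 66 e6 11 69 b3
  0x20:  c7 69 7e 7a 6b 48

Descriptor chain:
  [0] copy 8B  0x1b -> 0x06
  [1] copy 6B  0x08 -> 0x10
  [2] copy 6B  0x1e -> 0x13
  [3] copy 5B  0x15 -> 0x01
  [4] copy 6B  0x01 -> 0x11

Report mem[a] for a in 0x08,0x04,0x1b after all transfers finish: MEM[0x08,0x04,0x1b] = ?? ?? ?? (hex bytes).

  after D0: wrote 8B at 0x06 = 66e61169b3c7697e
  after D1: wrote 6B at 0x10 = 1169b3c7697e
  after D2: wrote 6B at 0x13 = 69b3c7697e7a
  after D3: wrote 5B at 0x01 = c7697e7a00
  after D4: wrote 6B at 0x11 = c7697e7a0066
query mem[0x08]=0x11, mem[0x04]=0x7a, mem[0x1b]=0x66

MEM[0x08,0x04,0x1b] = 11 7a 66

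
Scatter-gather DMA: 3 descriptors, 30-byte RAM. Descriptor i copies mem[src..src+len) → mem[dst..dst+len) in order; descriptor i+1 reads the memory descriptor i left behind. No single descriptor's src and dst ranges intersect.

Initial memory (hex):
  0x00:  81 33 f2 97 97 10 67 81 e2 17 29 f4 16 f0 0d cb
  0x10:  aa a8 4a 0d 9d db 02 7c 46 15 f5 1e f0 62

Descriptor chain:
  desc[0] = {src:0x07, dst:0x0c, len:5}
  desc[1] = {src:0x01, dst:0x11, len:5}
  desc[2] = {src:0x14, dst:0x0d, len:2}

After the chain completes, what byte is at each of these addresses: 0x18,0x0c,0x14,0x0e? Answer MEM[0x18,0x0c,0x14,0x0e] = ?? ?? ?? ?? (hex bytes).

MEM[0x18,0x0c,0x14,0x0e] = 46 81 97 10

D0: mem[0x0c..0x10] <- [81 e2 17 29 f4]
D1: mem[0x11..0x15] <- [33 f2 97 97 10]
D2: mem[0x0d..0x0e] <- [97 10]
query mem[0x18]=0x46, mem[0x0c]=0x81, mem[0x14]=0x97, mem[0x0e]=0x10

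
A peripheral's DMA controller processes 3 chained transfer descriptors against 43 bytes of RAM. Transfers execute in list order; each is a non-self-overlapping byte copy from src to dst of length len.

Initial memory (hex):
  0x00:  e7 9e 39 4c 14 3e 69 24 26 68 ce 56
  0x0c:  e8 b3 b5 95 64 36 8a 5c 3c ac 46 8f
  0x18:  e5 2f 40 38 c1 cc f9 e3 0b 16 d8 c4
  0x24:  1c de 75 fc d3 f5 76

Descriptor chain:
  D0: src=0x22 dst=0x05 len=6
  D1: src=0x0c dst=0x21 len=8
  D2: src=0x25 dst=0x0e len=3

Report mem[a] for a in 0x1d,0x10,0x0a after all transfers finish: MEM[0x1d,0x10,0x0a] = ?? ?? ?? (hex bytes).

MEM[0x1d,0x10,0x0a] = cc 8a fc

[0] 0x22->0x05 len=6 : d8 c4 1c de 75 fc
[1] 0x0c->0x21 len=8 : e8 b3 b5 95 64 36 8a 5c
[2] 0x25->0x0e len=3 : 64 36 8a
query mem[0x1d]=0xcc, mem[0x10]=0x8a, mem[0x0a]=0xfc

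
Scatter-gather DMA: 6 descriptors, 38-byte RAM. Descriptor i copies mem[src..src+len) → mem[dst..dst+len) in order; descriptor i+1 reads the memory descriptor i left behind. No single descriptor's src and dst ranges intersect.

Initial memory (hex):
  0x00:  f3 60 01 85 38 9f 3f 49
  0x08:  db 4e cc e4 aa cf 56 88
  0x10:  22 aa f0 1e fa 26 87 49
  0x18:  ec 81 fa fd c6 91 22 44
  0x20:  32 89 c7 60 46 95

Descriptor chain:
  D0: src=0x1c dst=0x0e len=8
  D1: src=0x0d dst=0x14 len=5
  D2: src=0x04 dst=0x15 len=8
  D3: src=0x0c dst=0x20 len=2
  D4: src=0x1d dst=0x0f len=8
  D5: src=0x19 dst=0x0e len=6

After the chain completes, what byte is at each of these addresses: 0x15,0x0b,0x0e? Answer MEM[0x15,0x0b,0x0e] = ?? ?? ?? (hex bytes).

MEM[0x15,0x0b,0x0e] = 60 e4 db

D0: mem[0x0e..0x15] <- [c6 91 22 44 32 89 c7 60]
D1: mem[0x14..0x18] <- [cf c6 91 22 44]
D2: mem[0x15..0x1c] <- [38 9f 3f 49 db 4e cc e4]
D3: mem[0x20..0x21] <- [aa cf]
D4: mem[0x0f..0x16] <- [91 22 44 aa cf c7 60 46]
D5: mem[0x0e..0x13] <- [db 4e cc e4 91 22]
query mem[0x15]=0x60, mem[0x0b]=0xe4, mem[0x0e]=0xdb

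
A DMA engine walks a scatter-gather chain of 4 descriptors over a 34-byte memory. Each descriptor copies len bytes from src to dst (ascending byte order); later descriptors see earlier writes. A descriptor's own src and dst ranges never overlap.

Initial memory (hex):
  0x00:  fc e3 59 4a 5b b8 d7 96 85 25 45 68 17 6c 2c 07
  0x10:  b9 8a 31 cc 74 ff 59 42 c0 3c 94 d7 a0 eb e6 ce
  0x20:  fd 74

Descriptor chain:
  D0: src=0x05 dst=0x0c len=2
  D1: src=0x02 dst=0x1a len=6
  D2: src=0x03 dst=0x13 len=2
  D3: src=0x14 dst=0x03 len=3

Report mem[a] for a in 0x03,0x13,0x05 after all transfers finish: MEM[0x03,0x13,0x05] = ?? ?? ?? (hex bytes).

#0 dst[0x0c+2] := {0xb8,0xd7}
#1 dst[0x1a+6] := {0x59,0x4a,0x5b,0xb8,0xd7,0x96}
#2 dst[0x13+2] := {0x4a,0x5b}
#3 dst[0x03+3] := {0x5b,0xff,0x59}
query mem[0x03]=0x5b, mem[0x13]=0x4a, mem[0x05]=0x59

MEM[0x03,0x13,0x05] = 5b 4a 59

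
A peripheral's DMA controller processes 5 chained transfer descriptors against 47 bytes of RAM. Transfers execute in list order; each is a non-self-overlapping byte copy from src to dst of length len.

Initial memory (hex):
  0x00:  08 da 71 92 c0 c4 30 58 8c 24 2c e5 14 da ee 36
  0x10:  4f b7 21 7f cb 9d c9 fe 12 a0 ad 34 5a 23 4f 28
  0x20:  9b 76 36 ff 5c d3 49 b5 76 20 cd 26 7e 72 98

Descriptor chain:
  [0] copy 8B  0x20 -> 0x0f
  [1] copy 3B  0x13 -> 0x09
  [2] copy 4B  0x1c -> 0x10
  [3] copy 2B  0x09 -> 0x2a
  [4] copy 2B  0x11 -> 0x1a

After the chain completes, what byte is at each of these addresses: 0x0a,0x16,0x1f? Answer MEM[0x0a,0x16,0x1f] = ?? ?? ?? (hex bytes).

D0: mem[0x0f..0x16] <- [9b 76 36 ff 5c d3 49 b5]
D1: mem[0x09..0x0b] <- [5c d3 49]
D2: mem[0x10..0x13] <- [5a 23 4f 28]
D3: mem[0x2a..0x2b] <- [5c d3]
D4: mem[0x1a..0x1b] <- [23 4f]
query mem[0x0a]=0xd3, mem[0x16]=0xb5, mem[0x1f]=0x28

MEM[0x0a,0x16,0x1f] = d3 b5 28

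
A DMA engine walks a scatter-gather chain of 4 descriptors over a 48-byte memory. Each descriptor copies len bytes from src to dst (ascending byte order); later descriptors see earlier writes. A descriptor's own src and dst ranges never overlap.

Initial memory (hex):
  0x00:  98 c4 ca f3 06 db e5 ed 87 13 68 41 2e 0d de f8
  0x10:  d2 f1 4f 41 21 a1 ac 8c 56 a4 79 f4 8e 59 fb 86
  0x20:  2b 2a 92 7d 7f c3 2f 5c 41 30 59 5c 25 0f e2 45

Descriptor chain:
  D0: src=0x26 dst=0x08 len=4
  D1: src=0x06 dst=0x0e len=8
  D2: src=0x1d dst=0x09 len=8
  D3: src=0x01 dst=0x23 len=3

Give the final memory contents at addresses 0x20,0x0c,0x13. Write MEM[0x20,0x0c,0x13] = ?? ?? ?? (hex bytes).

  after D0: wrote 4B at 0x08 = 2f5c4130
  after D1: wrote 8B at 0x0e = e5ed2f5c41302e0d
  after D2: wrote 8B at 0x09 = 59fb862b2a927d7f
  after D3: wrote 3B at 0x23 = c4caf3
query mem[0x20]=0x2b, mem[0x0c]=0x2b, mem[0x13]=0x30

MEM[0x20,0x0c,0x13] = 2b 2b 30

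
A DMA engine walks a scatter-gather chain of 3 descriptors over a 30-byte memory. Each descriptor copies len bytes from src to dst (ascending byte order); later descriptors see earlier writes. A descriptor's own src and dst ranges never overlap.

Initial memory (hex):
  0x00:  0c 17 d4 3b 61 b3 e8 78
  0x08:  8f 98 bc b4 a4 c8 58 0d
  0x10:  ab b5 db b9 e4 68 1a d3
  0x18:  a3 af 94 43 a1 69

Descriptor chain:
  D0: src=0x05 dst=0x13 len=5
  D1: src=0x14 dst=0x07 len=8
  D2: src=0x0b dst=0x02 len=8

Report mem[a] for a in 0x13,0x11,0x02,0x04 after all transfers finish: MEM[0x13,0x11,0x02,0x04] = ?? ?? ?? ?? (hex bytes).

MEM[0x13,0x11,0x02,0x04] = b3 b5 a3 94

#0 dst[0x13+5] := {0xb3,0xe8,0x78,0x8f,0x98}
#1 dst[0x07+8] := {0xe8,0x78,0x8f,0x98,0xa3,0xaf,0x94,0x43}
#2 dst[0x02+8] := {0xa3,0xaf,0x94,0x43,0x0d,0xab,0xb5,0xdb}
query mem[0x13]=0xb3, mem[0x11]=0xb5, mem[0x02]=0xa3, mem[0x04]=0x94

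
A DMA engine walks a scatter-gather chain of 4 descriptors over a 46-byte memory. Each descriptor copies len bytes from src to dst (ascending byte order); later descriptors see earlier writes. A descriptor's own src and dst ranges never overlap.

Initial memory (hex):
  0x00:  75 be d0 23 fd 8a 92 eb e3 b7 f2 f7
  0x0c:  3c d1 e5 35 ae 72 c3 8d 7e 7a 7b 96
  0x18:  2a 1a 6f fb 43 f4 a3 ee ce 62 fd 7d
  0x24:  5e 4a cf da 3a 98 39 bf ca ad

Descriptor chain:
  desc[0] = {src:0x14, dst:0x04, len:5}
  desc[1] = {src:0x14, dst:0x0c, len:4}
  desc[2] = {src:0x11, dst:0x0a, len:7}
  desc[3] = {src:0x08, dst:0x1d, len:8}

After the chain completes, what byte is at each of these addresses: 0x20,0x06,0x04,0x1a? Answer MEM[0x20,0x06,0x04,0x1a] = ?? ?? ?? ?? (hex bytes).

[0] 0x14->0x04 len=5 : 7e 7a 7b 96 2a
[1] 0x14->0x0c len=4 : 7e 7a 7b 96
[2] 0x11->0x0a len=7 : 72 c3 8d 7e 7a 7b 96
[3] 0x08->0x1d len=8 : 2a b7 72 c3 8d 7e 7a 7b
query mem[0x20]=0xc3, mem[0x06]=0x7b, mem[0x04]=0x7e, mem[0x1a]=0x6f

MEM[0x20,0x06,0x04,0x1a] = c3 7b 7e 6f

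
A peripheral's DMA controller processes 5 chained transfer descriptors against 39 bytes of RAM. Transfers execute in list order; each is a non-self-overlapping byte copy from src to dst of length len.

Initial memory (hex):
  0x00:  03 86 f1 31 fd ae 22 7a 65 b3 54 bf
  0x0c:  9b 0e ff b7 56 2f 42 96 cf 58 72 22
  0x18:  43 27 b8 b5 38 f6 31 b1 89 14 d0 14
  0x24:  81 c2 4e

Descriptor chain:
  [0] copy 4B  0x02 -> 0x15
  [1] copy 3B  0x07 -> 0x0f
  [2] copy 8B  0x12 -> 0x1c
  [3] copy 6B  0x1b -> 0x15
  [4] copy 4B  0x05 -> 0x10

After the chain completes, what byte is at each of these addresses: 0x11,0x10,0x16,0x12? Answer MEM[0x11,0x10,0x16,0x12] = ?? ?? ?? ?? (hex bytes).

  after D0: wrote 4B at 0x15 = f131fdae
  after D1: wrote 3B at 0x0f = 7a65b3
  after D2: wrote 8B at 0x1c = 4296cff131fdae27
  after D3: wrote 6B at 0x15 = b54296cff131
  after D4: wrote 4B at 0x10 = ae227a65
query mem[0x11]=0x22, mem[0x10]=0xae, mem[0x16]=0x42, mem[0x12]=0x7a

MEM[0x11,0x10,0x16,0x12] = 22 ae 42 7a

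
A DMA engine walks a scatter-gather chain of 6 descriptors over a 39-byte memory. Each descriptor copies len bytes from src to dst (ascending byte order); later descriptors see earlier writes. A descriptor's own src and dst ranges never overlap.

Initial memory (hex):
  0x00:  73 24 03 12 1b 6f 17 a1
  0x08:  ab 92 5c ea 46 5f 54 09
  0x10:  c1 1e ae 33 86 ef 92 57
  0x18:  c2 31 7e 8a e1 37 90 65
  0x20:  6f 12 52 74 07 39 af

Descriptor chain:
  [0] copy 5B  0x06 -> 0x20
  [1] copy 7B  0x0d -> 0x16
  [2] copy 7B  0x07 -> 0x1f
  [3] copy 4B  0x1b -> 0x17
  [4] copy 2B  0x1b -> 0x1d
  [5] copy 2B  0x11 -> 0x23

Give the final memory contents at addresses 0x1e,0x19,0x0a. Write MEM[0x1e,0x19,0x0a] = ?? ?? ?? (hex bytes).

MEM[0x1e,0x19,0x0a] = 33 37 5c

  after D0: wrote 5B at 0x20 = 17a1ab925c
  after D1: wrote 7B at 0x16 = 5f5409c11eae33
  after D2: wrote 7B at 0x1f = a1ab925cea465f
  after D3: wrote 4B at 0x17 = ae333790
  after D4: wrote 2B at 0x1d = ae33
  after D5: wrote 2B at 0x23 = 1eae
query mem[0x1e]=0x33, mem[0x19]=0x37, mem[0x0a]=0x5c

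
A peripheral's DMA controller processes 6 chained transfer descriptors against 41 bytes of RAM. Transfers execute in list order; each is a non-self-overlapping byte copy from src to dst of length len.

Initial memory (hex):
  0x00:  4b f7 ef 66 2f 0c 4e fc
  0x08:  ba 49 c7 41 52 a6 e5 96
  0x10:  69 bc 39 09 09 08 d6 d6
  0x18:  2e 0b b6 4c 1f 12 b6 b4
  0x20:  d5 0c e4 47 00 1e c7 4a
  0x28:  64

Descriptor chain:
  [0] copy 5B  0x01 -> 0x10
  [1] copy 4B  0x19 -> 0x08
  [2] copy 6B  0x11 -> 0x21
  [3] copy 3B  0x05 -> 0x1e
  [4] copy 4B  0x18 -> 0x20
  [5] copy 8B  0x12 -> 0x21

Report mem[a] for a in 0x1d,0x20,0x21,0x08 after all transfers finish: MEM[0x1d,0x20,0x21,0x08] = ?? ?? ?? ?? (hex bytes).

MEM[0x1d,0x20,0x21,0x08] = 12 2e 66 0b

[0] 0x01->0x10 len=5 : f7 ef 66 2f 0c
[1] 0x19->0x08 len=4 : 0b b6 4c 1f
[2] 0x11->0x21 len=6 : ef 66 2f 0c 08 d6
[3] 0x05->0x1e len=3 : 0c 4e fc
[4] 0x18->0x20 len=4 : 2e 0b b6 4c
[5] 0x12->0x21 len=8 : 66 2f 0c 08 d6 d6 2e 0b
query mem[0x1d]=0x12, mem[0x20]=0x2e, mem[0x21]=0x66, mem[0x08]=0x0b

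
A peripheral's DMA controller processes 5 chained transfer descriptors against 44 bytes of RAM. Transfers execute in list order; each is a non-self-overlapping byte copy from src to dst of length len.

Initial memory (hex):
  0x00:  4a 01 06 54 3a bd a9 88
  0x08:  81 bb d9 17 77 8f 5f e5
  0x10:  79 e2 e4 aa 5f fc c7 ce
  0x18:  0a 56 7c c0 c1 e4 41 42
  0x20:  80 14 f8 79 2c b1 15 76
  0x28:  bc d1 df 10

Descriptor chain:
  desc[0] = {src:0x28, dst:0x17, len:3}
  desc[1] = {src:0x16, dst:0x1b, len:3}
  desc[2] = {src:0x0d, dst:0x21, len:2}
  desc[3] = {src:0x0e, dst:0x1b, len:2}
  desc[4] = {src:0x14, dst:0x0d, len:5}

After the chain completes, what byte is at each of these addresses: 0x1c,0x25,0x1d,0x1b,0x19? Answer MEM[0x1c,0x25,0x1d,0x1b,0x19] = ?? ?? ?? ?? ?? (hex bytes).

MEM[0x1c,0x25,0x1d,0x1b,0x19] = e5 b1 d1 5f df

D0: mem[0x17..0x19] <- [bc d1 df]
D1: mem[0x1b..0x1d] <- [c7 bc d1]
D2: mem[0x21..0x22] <- [8f 5f]
D3: mem[0x1b..0x1c] <- [5f e5]
D4: mem[0x0d..0x11] <- [5f fc c7 bc d1]
query mem[0x1c]=0xe5, mem[0x25]=0xb1, mem[0x1d]=0xd1, mem[0x1b]=0x5f, mem[0x19]=0xdf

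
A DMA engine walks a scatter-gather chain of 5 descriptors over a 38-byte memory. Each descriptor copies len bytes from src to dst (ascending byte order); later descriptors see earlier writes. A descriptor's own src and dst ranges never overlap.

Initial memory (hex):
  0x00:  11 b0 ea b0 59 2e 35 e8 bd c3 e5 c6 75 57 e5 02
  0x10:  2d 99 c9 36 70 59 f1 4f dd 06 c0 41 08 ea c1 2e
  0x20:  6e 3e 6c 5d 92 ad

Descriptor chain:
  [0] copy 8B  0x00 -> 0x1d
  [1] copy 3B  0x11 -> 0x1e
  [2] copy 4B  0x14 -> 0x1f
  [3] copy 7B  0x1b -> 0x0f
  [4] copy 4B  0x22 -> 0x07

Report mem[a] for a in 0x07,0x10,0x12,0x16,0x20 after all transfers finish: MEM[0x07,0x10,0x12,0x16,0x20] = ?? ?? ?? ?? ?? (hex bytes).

[0] 0x00->0x1d len=8 : 11 b0 ea b0 59 2e 35 e8
[1] 0x11->0x1e len=3 : 99 c9 36
[2] 0x14->0x1f len=4 : 70 59 f1 4f
[3] 0x1b->0x0f len=7 : 41 08 11 99 70 59 f1
[4] 0x22->0x07 len=4 : 4f 35 e8 ad
query mem[0x07]=0x4f, mem[0x10]=0x08, mem[0x12]=0x99, mem[0x16]=0xf1, mem[0x20]=0x59

MEM[0x07,0x10,0x12,0x16,0x20] = 4f 08 99 f1 59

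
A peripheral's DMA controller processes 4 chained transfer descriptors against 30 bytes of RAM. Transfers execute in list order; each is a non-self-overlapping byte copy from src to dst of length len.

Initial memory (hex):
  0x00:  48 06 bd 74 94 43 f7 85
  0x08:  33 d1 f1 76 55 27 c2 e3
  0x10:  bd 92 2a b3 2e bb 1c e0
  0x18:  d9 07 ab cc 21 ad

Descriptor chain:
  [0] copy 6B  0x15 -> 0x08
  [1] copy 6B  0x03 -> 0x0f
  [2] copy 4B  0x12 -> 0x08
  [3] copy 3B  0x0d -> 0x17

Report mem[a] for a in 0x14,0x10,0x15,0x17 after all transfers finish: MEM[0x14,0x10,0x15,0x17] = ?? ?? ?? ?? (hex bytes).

MEM[0x14,0x10,0x15,0x17] = bb 94 bb ab

  after D0: wrote 6B at 0x08 = bb1ce0d907ab
  after D1: wrote 6B at 0x0f = 749443f785bb
  after D2: wrote 4B at 0x08 = f785bbbb
  after D3: wrote 3B at 0x17 = abc274
query mem[0x14]=0xbb, mem[0x10]=0x94, mem[0x15]=0xbb, mem[0x17]=0xab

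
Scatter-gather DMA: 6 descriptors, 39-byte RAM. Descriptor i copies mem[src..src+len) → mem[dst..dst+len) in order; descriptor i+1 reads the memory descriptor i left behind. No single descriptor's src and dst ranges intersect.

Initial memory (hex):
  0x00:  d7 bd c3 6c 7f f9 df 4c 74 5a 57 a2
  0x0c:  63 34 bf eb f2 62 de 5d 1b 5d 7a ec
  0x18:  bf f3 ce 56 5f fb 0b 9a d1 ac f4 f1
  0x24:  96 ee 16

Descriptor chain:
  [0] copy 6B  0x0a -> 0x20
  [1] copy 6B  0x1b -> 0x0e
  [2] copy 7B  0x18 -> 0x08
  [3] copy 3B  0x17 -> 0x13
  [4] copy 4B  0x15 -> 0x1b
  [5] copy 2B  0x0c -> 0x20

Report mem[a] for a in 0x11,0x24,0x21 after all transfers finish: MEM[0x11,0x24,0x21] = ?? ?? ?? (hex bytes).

D0: mem[0x20..0x25] <- [57 a2 63 34 bf eb]
D1: mem[0x0e..0x13] <- [56 5f fb 0b 9a 57]
D2: mem[0x08..0x0e] <- [bf f3 ce 56 5f fb 0b]
D3: mem[0x13..0x15] <- [ec bf f3]
D4: mem[0x1b..0x1e] <- [f3 7a ec bf]
D5: mem[0x20..0x21] <- [5f fb]
query mem[0x11]=0x0b, mem[0x24]=0xbf, mem[0x21]=0xfb

MEM[0x11,0x24,0x21] = 0b bf fb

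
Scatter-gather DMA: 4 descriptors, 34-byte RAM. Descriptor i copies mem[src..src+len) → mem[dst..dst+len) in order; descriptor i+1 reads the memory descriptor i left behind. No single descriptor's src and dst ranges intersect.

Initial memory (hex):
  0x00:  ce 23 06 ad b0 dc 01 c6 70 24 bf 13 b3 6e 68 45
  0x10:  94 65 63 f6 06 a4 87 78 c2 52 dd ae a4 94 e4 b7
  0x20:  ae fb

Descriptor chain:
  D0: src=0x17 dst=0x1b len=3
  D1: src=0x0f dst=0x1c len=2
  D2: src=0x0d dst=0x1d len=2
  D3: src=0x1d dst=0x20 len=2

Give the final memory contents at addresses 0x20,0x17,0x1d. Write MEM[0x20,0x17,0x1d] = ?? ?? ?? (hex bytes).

MEM[0x20,0x17,0x1d] = 6e 78 6e

[0] 0x17->0x1b len=3 : 78 c2 52
[1] 0x0f->0x1c len=2 : 45 94
[2] 0x0d->0x1d len=2 : 6e 68
[3] 0x1d->0x20 len=2 : 6e 68
query mem[0x20]=0x6e, mem[0x17]=0x78, mem[0x1d]=0x6e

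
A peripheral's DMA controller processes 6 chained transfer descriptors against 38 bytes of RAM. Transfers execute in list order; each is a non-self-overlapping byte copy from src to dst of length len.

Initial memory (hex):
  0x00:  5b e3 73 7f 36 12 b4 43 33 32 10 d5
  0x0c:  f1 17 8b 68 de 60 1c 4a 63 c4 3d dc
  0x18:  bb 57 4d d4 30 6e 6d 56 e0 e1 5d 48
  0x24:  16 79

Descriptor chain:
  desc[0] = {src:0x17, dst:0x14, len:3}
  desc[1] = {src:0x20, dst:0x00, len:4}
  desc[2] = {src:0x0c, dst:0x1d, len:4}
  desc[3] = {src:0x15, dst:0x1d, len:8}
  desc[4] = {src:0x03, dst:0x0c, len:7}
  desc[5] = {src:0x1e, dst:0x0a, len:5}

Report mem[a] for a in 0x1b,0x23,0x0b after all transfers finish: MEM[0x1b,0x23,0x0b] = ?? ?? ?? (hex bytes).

#0 dst[0x14+3] := {0xdc,0xbb,0x57}
#1 dst[0x00+4] := {0xe0,0xe1,0x5d,0x48}
#2 dst[0x1d+4] := {0xf1,0x17,0x8b,0x68}
#3 dst[0x1d+8] := {0xbb,0x57,0xdc,0xbb,0x57,0x4d,0xd4,0x30}
#4 dst[0x0c+7] := {0x48,0x36,0x12,0xb4,0x43,0x33,0x32}
#5 dst[0x0a+5] := {0x57,0xdc,0xbb,0x57,0x4d}
query mem[0x1b]=0xd4, mem[0x23]=0xd4, mem[0x0b]=0xdc

MEM[0x1b,0x23,0x0b] = d4 d4 dc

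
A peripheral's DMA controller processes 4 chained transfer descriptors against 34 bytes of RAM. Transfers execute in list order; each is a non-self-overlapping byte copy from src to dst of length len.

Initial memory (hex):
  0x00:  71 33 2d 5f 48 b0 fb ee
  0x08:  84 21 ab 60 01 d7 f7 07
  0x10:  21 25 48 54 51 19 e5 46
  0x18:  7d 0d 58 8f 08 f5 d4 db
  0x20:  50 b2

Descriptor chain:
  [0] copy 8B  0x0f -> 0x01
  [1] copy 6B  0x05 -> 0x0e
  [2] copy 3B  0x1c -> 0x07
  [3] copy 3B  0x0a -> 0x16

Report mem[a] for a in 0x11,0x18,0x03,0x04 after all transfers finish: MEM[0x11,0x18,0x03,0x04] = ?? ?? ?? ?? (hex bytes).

MEM[0x11,0x18,0x03,0x04] = e5 01 25 48

  after D0: wrote 8B at 0x01 = 07212548545119e5
  after D1: wrote 6B at 0x0e = 545119e521ab
  after D2: wrote 3B at 0x07 = 08f5d4
  after D3: wrote 3B at 0x16 = ab6001
query mem[0x11]=0xe5, mem[0x18]=0x01, mem[0x03]=0x25, mem[0x04]=0x48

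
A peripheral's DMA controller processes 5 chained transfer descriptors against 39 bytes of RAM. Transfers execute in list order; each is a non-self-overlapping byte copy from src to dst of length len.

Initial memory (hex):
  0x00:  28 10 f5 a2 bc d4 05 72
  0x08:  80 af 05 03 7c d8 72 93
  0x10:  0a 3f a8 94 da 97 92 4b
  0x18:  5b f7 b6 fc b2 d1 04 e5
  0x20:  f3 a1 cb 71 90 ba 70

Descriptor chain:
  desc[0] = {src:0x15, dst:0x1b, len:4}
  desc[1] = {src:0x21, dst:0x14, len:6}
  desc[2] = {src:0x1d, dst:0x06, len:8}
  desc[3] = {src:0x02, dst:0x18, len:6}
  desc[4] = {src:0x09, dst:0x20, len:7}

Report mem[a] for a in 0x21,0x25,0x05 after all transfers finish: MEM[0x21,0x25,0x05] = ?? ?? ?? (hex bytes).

D0: mem[0x1b..0x1e] <- [97 92 4b 5b]
D1: mem[0x14..0x19] <- [a1 cb 71 90 ba 70]
D2: mem[0x06..0x0d] <- [4b 5b e5 f3 a1 cb 71 90]
D3: mem[0x18..0x1d] <- [f5 a2 bc d4 4b 5b]
D4: mem[0x20..0x26] <- [f3 a1 cb 71 90 72 93]
query mem[0x21]=0xa1, mem[0x25]=0x72, mem[0x05]=0xd4

MEM[0x21,0x25,0x05] = a1 72 d4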